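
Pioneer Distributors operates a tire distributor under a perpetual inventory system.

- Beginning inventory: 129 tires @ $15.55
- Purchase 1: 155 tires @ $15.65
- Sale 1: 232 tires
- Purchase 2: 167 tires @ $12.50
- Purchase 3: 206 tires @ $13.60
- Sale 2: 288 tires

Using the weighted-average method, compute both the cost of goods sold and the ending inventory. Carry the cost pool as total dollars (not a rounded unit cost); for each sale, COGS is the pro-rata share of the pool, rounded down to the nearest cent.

COGS = $7,483.21; ending inventory = $1,837.59

After Beginning: 129 on hand, pool $2,005.95 (≈ $15.5500 each)
After Purchase 1: 284 on hand, pool $4,431.70 (≈ $15.6046 each)
Sale 1, sell 232: 232/284 × $4,431.70 → $3,620.26
After Purchase 2: 219 on hand, pool $2,898.94 (≈ $13.2372 each)
After Purchase 3: 425 on hand, pool $5,700.54 (≈ $13.4130 each)
Sale 2, sell 288: 288/425 × $5,700.54 → $3,862.95
Total COGS = $3,620.26 + $3,862.95 = $7,483.21
Ending inventory (cost pool remaining) = $1,837.59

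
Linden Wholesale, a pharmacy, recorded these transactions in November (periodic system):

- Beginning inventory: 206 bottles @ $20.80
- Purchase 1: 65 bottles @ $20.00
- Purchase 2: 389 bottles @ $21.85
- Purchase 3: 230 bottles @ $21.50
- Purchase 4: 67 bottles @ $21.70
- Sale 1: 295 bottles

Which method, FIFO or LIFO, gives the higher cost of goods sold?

LIFO

FIFO COGS: 206 @ $20.80 + 65 @ $20.00 + 24 @ $21.85 = $6,109.20
LIFO COGS: 67 @ $21.70 + 228 @ $21.50 = $6,355.90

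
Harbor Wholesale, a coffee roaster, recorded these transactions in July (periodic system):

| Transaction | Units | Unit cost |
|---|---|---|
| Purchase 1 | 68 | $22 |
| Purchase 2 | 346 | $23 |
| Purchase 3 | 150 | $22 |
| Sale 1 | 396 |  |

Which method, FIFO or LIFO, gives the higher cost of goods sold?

FIFO

FIFO COGS: 68 @ $22 + 328 @ $23 = $9,040
LIFO COGS: 150 @ $22 + 246 @ $23 = $8,958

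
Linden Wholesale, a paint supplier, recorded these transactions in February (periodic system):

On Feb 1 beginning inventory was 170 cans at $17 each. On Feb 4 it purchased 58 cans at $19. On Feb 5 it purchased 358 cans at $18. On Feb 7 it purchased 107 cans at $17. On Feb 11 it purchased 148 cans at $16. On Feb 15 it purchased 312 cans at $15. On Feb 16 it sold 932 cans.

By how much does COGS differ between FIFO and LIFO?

FIFO COGS: 170 @ $17 + 58 @ $19 + 358 @ $18 + 107 @ $17 + 148 @ $16 + 91 @ $15 = $15,988
LIFO COGS: 312 @ $15 + 148 @ $16 + 107 @ $17 + 358 @ $18 + 7 @ $19 = $15,444
Difference = |$15,988 − $15,444| = $544

$544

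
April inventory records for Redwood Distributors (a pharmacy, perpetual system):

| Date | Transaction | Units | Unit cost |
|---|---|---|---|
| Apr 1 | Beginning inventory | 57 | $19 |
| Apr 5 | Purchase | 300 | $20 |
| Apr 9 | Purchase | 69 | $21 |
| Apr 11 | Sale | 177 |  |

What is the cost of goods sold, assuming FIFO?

COGS = $3,483

Apr 11, 177 sold [FIFO — oldest first]: 57 @ $19 + 120 @ $20 = $3,483
Ending inventory: 180 @ $20 + 69 @ $21 = $5,049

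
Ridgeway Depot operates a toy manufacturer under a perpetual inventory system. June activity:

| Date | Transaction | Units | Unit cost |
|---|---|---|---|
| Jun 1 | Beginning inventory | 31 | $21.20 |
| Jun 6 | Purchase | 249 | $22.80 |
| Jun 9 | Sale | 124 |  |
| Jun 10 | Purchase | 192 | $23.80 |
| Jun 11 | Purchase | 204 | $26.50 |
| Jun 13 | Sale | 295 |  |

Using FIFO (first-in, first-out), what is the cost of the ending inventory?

Ending inventory = $6,667.40

Jun 9, 124 sold [FIFO — oldest first]: 31 @ $21.20 + 93 @ $22.80 = $2,777.60
Jun 13, 295 sold [FIFO — oldest first]: 156 @ $22.80 + 139 @ $23.80 = $6,865.00
Total COGS = $2,777.60 + $6,865.00 = $9,642.60
Ending inventory: 53 @ $23.80 + 204 @ $26.50 = $6,667.40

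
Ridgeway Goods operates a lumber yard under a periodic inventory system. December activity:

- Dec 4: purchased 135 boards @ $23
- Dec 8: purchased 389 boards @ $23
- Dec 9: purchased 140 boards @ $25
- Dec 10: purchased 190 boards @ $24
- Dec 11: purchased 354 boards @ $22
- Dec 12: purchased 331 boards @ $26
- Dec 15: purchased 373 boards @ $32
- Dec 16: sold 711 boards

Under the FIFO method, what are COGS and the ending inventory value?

COGS = $16,680; ending inventory = $31,762

Dec 16, 711 sold [FIFO — oldest first]: 135 @ $23 + 389 @ $23 + 140 @ $25 + 47 @ $24 = $16,680
Ending inventory: 143 @ $24 + 354 @ $22 + 331 @ $26 + 373 @ $32 = $31,762
Check: goods available $48,442 = COGS $16,680 + ending $31,762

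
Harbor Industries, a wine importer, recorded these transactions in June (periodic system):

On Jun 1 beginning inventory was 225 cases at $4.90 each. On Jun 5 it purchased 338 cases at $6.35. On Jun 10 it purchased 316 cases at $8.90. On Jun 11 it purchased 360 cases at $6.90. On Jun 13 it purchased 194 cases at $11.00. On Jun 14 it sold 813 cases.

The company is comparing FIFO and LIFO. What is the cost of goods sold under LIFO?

COGS = $6,923.10

FIFO COGS: 225 @ $4.90 + 338 @ $6.35 + 250 @ $8.90 = $5,473.80
LIFO COGS: 194 @ $11.00 + 360 @ $6.90 + 259 @ $8.90 = $6,923.10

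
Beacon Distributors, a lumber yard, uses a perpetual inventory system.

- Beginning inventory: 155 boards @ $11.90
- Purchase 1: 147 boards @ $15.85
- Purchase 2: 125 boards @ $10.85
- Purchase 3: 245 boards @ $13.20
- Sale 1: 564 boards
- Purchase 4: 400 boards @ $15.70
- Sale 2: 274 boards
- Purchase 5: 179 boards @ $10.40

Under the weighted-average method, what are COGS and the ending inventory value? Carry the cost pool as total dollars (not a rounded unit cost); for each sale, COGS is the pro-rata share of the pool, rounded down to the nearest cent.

COGS = $11,503.09; ending inventory = $5,403.21

After Beginning: 155 on hand, pool $1,844.50 (≈ $11.9000 each)
After Purchase 1: 302 on hand, pool $4,174.45 (≈ $13.8227 each)
After Purchase 2: 427 on hand, pool $5,530.70 (≈ $12.9525 each)
After Purchase 3: 672 on hand, pool $8,764.70 (≈ $13.0427 each)
Sale 1, sell 564: 564/672 × $8,764.70 → $7,356.08
After Purchase 4: 508 on hand, pool $7,688.62 (≈ $15.1351 each)
Sale 2, sell 274: 274/508 × $7,688.62 → $4,147.01
After Purchase 5: 413 on hand, pool $5,403.21 (≈ $13.0828 each)
Total COGS = $7,356.08 + $4,147.01 = $11,503.09
Ending inventory (cost pool remaining) = $5,403.21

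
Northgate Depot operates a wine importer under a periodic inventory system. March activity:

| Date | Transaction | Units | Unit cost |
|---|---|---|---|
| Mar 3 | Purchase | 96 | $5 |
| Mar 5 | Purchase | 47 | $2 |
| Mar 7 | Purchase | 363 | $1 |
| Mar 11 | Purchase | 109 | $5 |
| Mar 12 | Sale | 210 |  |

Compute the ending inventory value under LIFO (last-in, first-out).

Ending inventory = $836

Mar 12, 210 sold [LIFO — newest first]: 109 @ $5 + 101 @ $1 = $646
Ending inventory: 96 @ $5 + 47 @ $2 + 262 @ $1 = $836
Check: goods available $1,482 = COGS $646 + ending $836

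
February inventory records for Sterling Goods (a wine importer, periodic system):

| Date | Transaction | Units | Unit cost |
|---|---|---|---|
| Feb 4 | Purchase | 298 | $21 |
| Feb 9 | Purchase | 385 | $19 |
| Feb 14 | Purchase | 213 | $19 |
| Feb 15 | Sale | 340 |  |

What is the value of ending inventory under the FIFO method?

Ending inventory = $10,564

Feb 15, 340 sold [FIFO — oldest first]: 298 @ $21 + 42 @ $19 = $7,056
Ending inventory: 343 @ $19 + 213 @ $19 = $10,564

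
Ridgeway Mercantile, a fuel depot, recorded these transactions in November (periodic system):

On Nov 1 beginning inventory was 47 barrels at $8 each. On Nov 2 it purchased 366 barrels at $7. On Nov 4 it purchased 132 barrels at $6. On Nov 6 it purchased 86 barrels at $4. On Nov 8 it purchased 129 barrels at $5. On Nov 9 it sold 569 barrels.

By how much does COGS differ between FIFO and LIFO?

FIFO COGS: 47 @ $8 + 366 @ $7 + 132 @ $6 + 24 @ $4 = $3,826
LIFO COGS: 129 @ $5 + 86 @ $4 + 132 @ $6 + 222 @ $7 = $3,335
Difference = |$3,826 − $3,335| = $491

$491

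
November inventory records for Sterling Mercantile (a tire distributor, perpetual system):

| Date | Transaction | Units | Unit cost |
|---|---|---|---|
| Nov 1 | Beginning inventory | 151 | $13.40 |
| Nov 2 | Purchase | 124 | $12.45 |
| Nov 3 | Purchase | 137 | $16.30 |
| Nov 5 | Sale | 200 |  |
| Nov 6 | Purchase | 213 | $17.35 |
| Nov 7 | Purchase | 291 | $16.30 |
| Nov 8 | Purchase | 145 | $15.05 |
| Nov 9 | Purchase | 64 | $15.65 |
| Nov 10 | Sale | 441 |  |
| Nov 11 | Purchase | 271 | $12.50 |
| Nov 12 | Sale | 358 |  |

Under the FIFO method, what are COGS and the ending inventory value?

COGS = $15,488.30; ending inventory = $5,322.20

Nov 5, 200 sold [FIFO — oldest first]: 151 @ $13.40 + 49 @ $12.45 = $2,633.45
Nov 10, 441 sold [FIFO — oldest first]: 75 @ $12.45 + 137 @ $16.30 + 213 @ $17.35 + 16 @ $16.30 = $7,123.20
Nov 12, 358 sold [FIFO — oldest first]: 275 @ $16.30 + 83 @ $15.05 = $5,731.65
Total COGS = $2,633.45 + $7,123.20 + $5,731.65 = $15,488.30
Ending inventory: 62 @ $15.05 + 64 @ $15.65 + 271 @ $12.50 = $5,322.20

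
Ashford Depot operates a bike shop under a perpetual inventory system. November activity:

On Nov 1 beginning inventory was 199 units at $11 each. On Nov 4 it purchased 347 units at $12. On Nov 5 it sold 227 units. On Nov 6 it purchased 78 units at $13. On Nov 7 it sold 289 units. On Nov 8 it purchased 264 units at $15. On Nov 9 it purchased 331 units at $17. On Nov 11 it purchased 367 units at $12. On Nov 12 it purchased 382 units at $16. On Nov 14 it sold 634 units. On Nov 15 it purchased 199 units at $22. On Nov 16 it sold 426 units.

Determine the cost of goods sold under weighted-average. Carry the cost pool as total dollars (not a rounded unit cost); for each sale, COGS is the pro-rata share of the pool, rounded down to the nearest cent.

COGS = $22,301.62

After Nov 1: 199 on hand, pool $2,189.00 (≈ $11.0000 each)
After Nov 4: 546 on hand, pool $6,353.00 (≈ $11.6355 each)
Nov 5, sell 227: 227/546 × $6,353.00 → $2,641.26
After Nov 6: 397 on hand, pool $4,725.74 (≈ $11.9036 each)
Nov 7, sell 289: 289/397 × $4,725.74 → $3,440.14
After Nov 8: 372 on hand, pool $5,245.60 (≈ $14.1011 each)
After Nov 9: 703 on hand, pool $10,872.60 (≈ $15.4660 each)
After Nov 11: 1070 on hand, pool $15,276.60 (≈ $14.2772 each)
After Nov 12: 1452 on hand, pool $21,388.60 (≈ $14.7304 each)
Nov 14, sell 634: 634/1452 × $21,388.60 → $9,339.09
After Nov 15: 1017 on hand, pool $16,427.51 (≈ $16.1529 each)
Nov 16, sell 426: 426/1017 × $16,427.51 → $6,881.13
Total COGS = $2,641.26 + $3,440.14 + $9,339.09 + $6,881.13 = $22,301.62
Ending inventory (cost pool remaining) = $9,546.38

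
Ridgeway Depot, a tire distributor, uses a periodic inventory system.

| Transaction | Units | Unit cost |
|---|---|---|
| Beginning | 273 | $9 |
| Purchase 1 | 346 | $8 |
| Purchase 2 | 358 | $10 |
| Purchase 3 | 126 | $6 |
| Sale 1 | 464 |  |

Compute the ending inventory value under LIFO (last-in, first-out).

Sale 1 (464) [LIFO — newest first]: 126 @ $6 + 338 @ $10 = $4,136
Ending inventory: 273 @ $9 + 346 @ $8 + 20 @ $10 = $5,425

Ending inventory = $5,425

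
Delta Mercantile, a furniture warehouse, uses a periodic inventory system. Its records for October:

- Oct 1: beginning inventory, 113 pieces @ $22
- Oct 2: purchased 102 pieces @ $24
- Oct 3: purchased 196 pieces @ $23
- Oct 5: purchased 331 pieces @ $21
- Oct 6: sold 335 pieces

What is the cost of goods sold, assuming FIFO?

COGS = $7,694

Oct 6, 335 sold [FIFO — oldest first]: 113 @ $22 + 102 @ $24 + 120 @ $23 = $7,694
Ending inventory: 76 @ $23 + 331 @ $21 = $8,699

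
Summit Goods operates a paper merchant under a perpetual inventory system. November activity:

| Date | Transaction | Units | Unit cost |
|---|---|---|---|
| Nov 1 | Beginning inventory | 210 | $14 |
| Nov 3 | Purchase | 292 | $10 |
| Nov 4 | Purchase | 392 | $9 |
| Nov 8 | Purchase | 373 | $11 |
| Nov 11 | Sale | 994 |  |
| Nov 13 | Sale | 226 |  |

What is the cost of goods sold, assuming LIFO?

Nov 11, 994 sold [LIFO — newest first]: 373 @ $11 + 392 @ $9 + 229 @ $10 = $9,921
Nov 13, 226 sold [LIFO — newest first]: 63 @ $10 + 163 @ $14 = $2,912
Total COGS = $9,921 + $2,912 = $12,833
Ending inventory: 47 @ $14 = $658
Check: goods available $13,491 = COGS $12,833 + ending $658

COGS = $12,833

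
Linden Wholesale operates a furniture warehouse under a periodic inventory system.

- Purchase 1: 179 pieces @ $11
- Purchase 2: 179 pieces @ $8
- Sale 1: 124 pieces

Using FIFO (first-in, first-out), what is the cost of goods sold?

COGS = $1,364

Sale 1 (124) [FIFO — oldest first]: 124 @ $11 = $1,364
Ending inventory: 55 @ $11 + 179 @ $8 = $2,037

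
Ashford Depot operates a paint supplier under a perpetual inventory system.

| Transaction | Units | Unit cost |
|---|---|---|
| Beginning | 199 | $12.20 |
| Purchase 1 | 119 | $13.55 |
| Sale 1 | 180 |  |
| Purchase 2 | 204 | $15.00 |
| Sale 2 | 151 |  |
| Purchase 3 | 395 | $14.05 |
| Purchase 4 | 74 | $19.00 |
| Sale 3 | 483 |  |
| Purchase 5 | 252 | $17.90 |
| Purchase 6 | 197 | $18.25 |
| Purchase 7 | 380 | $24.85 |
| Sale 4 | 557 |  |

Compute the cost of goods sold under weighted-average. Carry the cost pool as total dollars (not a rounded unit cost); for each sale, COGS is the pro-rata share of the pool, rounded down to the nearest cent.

After Beginning: 199 on hand, pool $2,427.80 (≈ $12.2000 each)
After Purchase 1: 318 on hand, pool $4,040.25 (≈ $12.7052 each)
Sale 1, sell 180: 180/318 × $4,040.25 → $2,286.93
After Purchase 2: 342 on hand, pool $4,813.32 (≈ $14.0740 each)
Sale 2, sell 151: 151/342 × $4,813.32 → $2,125.17
After Purchase 3: 586 on hand, pool $8,237.90 (≈ $14.0578 each)
After Purchase 4: 660 on hand, pool $9,643.90 (≈ $14.6120 each)
Sale 3, sell 483: 483/660 × $9,643.90 → $7,057.58
After Purchase 5: 429 on hand, pool $7,097.12 (≈ $16.5434 each)
After Purchase 6: 626 on hand, pool $10,692.37 (≈ $17.0805 each)
After Purchase 7: 1006 on hand, pool $20,135.37 (≈ $20.0153 each)
Sale 4, sell 557: 557/1006 × $20,135.37 → $11,148.51
Total COGS = $2,286.93 + $2,125.17 + $7,057.58 + $11,148.51 = $22,618.19
Ending inventory (cost pool remaining) = $8,986.86

COGS = $22,618.19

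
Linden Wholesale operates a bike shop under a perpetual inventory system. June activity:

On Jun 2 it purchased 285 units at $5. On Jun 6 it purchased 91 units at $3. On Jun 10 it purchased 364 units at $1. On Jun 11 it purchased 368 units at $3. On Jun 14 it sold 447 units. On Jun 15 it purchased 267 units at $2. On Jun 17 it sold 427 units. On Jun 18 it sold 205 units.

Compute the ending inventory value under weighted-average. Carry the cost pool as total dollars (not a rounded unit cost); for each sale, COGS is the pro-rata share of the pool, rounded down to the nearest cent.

Ending inventory = $772.78

After Jun 2: 285 on hand, pool $1,425.00 (≈ $5.0000 each)
After Jun 6: 376 on hand, pool $1,698.00 (≈ $4.5160 each)
After Jun 10: 740 on hand, pool $2,062.00 (≈ $2.7865 each)
After Jun 11: 1108 on hand, pool $3,166.00 (≈ $2.8574 each)
Jun 14, sell 447: 447/1108 × $3,166.00 → $1,277.25
After Jun 15: 928 on hand, pool $2,422.75 (≈ $2.6107 each)
Jun 17, sell 427: 427/928 × $2,422.75 → $1,114.77
Jun 18, sell 205: 205/501 × $1,307.98 → $535.20
Total COGS = $1,277.25 + $1,114.77 + $535.20 = $2,927.22
Ending inventory (cost pool remaining) = $772.78
Check: goods available $3,700.00 = COGS $2,927.22 + ending $772.78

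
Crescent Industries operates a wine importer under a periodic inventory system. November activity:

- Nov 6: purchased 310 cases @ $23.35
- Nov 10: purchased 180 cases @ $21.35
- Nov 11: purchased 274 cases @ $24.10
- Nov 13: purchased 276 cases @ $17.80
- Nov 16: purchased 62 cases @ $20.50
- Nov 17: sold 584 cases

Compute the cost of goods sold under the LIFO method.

Nov 17, 584 sold [LIFO — newest first]: 62 @ $20.50 + 276 @ $17.80 + 246 @ $24.10 = $12,112.40
Ending inventory: 310 @ $23.35 + 180 @ $21.35 + 28 @ $24.10 = $11,756.30
Check: goods available $23,868.70 = COGS $12,112.40 + ending $11,756.30

COGS = $12,112.40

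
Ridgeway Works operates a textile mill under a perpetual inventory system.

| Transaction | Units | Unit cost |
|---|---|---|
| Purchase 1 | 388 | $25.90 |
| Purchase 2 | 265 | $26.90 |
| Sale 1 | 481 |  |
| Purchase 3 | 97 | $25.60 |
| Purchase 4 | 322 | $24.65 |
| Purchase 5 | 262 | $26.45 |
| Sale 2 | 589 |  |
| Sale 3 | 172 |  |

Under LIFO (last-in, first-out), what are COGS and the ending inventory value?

Sale 1 (481) [LIFO — newest first]: 265 @ $26.90 + 216 @ $25.90 = $12,722.90
Sale 2 (589) [LIFO — newest first]: 262 @ $26.45 + 322 @ $24.65 + 5 @ $25.60 = $14,995.20
Sale 3 (172) [LIFO — newest first]: 92 @ $25.60 + 80 @ $25.90 = $4,427.20
Total COGS = $12,722.90 + $14,995.20 + $4,427.20 = $32,145.30
Ending inventory: 92 @ $25.90 = $2,382.80
Check: goods available $34,528.10 = COGS $32,145.30 + ending $2,382.80

COGS = $32,145.30; ending inventory = $2,382.80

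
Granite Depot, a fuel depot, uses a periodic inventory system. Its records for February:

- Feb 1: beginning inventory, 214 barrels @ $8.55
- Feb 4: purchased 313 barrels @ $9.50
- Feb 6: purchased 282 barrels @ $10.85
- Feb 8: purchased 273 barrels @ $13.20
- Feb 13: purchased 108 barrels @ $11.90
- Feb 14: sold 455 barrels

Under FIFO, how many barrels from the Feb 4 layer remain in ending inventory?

Feb 14, 455 sold [FIFO — oldest first]: 214 @ $8.55 + 241 @ $9.50 = $4,119.20
Ending inventory: 72 @ $9.50 + 282 @ $10.85 + 273 @ $13.20 + 108 @ $11.90 = $8,632.50
Check: goods available $12,751.70 = COGS $4,119.20 + ending $8,632.50

72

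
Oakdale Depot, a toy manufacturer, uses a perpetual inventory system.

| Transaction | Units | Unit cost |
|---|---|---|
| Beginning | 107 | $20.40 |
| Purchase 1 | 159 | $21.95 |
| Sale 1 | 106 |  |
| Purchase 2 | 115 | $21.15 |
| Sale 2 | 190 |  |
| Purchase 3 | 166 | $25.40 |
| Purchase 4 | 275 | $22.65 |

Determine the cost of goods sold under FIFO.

COGS = $6,307.35

Sale 1 (106) [FIFO — oldest first]: 106 @ $20.40 = $2,162.40
Sale 2 (190) [FIFO — oldest first]: 1 @ $20.40 + 159 @ $21.95 + 30 @ $21.15 = $4,144.95
Total COGS = $2,162.40 + $4,144.95 = $6,307.35
Ending inventory: 85 @ $21.15 + 166 @ $25.40 + 275 @ $22.65 = $12,242.90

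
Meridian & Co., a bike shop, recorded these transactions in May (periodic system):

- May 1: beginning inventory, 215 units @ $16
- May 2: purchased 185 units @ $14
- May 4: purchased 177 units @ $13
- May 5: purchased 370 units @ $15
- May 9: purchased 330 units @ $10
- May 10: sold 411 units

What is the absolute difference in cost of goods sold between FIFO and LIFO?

FIFO COGS: 215 @ $16 + 185 @ $14 + 11 @ $13 = $6,173
LIFO COGS: 330 @ $10 + 81 @ $15 = $4,515
Difference = |$6,173 − $4,515| = $1,658

$1,658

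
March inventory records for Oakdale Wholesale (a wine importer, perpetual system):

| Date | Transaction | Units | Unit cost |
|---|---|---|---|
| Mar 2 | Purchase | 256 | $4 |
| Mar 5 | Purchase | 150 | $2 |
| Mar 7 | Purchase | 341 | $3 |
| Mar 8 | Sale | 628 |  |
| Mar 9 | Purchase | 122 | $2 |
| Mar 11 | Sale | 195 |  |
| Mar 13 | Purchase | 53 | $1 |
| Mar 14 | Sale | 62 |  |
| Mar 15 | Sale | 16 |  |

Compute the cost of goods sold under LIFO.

COGS = $2,560

Mar 8, 628 sold [LIFO — newest first]: 341 @ $3 + 150 @ $2 + 137 @ $4 = $1,871
Mar 11, 195 sold [LIFO — newest first]: 122 @ $2 + 73 @ $4 = $536
Mar 14, 62 sold [LIFO — newest first]: 53 @ $1 + 9 @ $4 = $89
Mar 15, 16 sold [LIFO — newest first]: 16 @ $4 = $64
Total COGS = $1,871 + $536 + $89 + $64 = $2,560
Ending inventory: 21 @ $4 = $84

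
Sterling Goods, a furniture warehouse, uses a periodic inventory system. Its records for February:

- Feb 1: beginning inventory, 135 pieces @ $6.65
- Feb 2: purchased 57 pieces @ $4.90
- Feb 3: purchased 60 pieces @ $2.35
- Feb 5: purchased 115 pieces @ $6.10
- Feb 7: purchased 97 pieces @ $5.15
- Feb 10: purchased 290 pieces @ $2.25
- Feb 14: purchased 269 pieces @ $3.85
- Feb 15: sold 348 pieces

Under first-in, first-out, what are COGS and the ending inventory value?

Feb 15, 348 sold [FIFO — oldest first]: 135 @ $6.65 + 57 @ $4.90 + 60 @ $2.35 + 96 @ $6.10 = $1,903.65
Ending inventory: 19 @ $6.10 + 97 @ $5.15 + 290 @ $2.25 + 269 @ $3.85 = $2,303.60

COGS = $1,903.65; ending inventory = $2,303.60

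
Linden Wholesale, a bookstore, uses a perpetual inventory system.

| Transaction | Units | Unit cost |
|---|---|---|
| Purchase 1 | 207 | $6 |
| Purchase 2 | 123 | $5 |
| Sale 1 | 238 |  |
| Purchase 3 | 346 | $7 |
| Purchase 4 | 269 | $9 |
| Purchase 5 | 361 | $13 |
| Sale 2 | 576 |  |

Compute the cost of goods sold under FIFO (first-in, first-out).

Sale 1 (238) [FIFO — oldest first]: 207 @ $6 + 31 @ $5 = $1,397
Sale 2 (576) [FIFO — oldest first]: 92 @ $5 + 346 @ $7 + 138 @ $9 = $4,124
Total COGS = $1,397 + $4,124 = $5,521
Ending inventory: 131 @ $9 + 361 @ $13 = $5,872

COGS = $5,521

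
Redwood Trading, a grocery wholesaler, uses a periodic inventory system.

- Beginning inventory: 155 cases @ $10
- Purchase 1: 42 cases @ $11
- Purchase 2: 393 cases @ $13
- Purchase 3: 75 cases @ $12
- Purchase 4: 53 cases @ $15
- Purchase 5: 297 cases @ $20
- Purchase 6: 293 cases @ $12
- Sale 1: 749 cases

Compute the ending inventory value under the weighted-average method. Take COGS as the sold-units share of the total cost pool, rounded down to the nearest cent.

Ending inventory = $7,808.91

Sale 1, sell 749: 749/1308 × $18,272.00 → $10,463.09
Ending inventory (cost pool remaining) = $7,808.91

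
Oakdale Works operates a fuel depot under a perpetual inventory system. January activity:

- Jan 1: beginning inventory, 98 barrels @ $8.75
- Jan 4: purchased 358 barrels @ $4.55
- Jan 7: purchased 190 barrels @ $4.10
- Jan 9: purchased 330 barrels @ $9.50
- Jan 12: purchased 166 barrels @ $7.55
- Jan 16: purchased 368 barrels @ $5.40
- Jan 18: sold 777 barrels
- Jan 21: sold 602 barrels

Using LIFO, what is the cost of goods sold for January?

COGS = $8,633.25

Jan 18, 777 sold [LIFO — newest first]: 368 @ $5.40 + 166 @ $7.55 + 243 @ $9.50 = $5,549.00
Jan 21, 602 sold [LIFO — newest first]: 87 @ $9.50 + 190 @ $4.10 + 325 @ $4.55 = $3,084.25
Total COGS = $5,549.00 + $3,084.25 = $8,633.25
Ending inventory: 98 @ $8.75 + 33 @ $4.55 = $1,007.65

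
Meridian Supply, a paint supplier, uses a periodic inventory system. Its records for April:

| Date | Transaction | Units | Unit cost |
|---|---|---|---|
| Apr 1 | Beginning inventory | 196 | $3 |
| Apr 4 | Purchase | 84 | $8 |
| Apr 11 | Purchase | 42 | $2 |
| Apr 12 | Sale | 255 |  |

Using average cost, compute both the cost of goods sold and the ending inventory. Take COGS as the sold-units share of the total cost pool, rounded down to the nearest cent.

Apr 12, sell 255: 255/322 × $1,344.00 → $1,064.34
Ending inventory (cost pool remaining) = $279.66

COGS = $1,064.34; ending inventory = $279.66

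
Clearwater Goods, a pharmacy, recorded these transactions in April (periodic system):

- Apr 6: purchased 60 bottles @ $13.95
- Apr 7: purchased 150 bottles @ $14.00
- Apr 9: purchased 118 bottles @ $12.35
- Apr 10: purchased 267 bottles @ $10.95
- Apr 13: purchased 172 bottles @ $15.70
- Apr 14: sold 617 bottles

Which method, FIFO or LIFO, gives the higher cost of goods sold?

FIFO COGS: 60 @ $13.95 + 150 @ $14.00 + 118 @ $12.35 + 267 @ $10.95 + 22 @ $15.70 = $7,663.35
LIFO COGS: 172 @ $15.70 + 267 @ $10.95 + 118 @ $12.35 + 60 @ $14.00 = $7,921.35

LIFO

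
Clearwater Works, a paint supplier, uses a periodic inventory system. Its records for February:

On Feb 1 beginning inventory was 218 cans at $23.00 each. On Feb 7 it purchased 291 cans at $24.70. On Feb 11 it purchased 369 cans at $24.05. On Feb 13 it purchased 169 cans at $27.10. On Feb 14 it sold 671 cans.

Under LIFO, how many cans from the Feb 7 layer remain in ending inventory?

158

Feb 14, 671 sold [LIFO — newest first]: 169 @ $27.10 + 369 @ $24.05 + 133 @ $24.70 = $16,739.45
Ending inventory: 218 @ $23.00 + 158 @ $24.70 = $8,916.60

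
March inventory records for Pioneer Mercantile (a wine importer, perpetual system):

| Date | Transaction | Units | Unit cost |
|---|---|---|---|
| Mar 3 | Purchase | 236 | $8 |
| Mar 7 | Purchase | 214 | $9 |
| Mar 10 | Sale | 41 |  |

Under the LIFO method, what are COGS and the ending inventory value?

Mar 10, 41 sold [LIFO — newest first]: 41 @ $9 = $369
Ending inventory: 236 @ $8 + 173 @ $9 = $3,445
Check: goods available $3,814 = COGS $369 + ending $3,445

COGS = $369; ending inventory = $3,445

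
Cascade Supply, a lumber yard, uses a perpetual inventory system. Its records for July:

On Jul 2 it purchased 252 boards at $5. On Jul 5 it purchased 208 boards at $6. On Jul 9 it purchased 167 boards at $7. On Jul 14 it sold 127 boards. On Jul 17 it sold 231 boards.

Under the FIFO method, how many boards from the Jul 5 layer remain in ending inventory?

Jul 14, 127 sold [FIFO — oldest first]: 127 @ $5 = $635
Jul 17, 231 sold [FIFO — oldest first]: 125 @ $5 + 106 @ $6 = $1,261
Total COGS = $635 + $1,261 = $1,896
Ending inventory: 102 @ $6 + 167 @ $7 = $1,781

102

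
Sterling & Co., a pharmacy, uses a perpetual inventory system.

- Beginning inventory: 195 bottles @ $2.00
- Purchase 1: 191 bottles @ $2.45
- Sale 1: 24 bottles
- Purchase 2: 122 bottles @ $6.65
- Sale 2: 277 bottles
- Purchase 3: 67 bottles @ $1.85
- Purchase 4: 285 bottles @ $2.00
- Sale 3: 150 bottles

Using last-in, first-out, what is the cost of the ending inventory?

Ending inventory = $813.35

Sale 1 (24) [LIFO — newest first]: 24 @ $2.45 = $58.80
Sale 2 (277) [LIFO — newest first]: 122 @ $6.65 + 155 @ $2.45 = $1,191.05
Sale 3 (150) [LIFO — newest first]: 150 @ $2.00 = $300.00
Total COGS = $58.80 + $1,191.05 + $300.00 = $1,549.85
Ending inventory: 195 @ $2.00 + 12 @ $2.45 + 67 @ $1.85 + 135 @ $2.00 = $813.35
Check: goods available $2,363.20 = COGS $1,549.85 + ending $813.35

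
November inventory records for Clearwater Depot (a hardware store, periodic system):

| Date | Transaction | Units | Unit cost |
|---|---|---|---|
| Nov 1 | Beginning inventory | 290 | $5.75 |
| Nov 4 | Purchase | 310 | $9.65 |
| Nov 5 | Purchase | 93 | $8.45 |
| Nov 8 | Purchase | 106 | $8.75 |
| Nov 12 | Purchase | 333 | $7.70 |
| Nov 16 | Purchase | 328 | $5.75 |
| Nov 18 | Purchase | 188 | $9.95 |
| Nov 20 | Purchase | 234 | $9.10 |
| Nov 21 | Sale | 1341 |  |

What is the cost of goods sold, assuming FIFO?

COGS = $10,138.20

Nov 21, 1341 sold [FIFO — oldest first]: 290 @ $5.75 + 310 @ $9.65 + 93 @ $8.45 + 106 @ $8.75 + 333 @ $7.70 + 209 @ $5.75 = $10,138.20
Ending inventory: 119 @ $5.75 + 188 @ $9.95 + 234 @ $9.10 = $4,684.25
Check: goods available $14,822.45 = COGS $10,138.20 + ending $4,684.25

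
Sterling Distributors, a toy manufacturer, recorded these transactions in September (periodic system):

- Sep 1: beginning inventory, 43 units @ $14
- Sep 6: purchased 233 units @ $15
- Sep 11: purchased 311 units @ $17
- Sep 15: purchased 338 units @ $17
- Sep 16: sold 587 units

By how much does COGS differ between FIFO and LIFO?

FIFO COGS: 43 @ $14 + 233 @ $15 + 311 @ $17 = $9,384
LIFO COGS: 338 @ $17 + 249 @ $17 = $9,979
Difference = |$9,384 − $9,979| = $595

$595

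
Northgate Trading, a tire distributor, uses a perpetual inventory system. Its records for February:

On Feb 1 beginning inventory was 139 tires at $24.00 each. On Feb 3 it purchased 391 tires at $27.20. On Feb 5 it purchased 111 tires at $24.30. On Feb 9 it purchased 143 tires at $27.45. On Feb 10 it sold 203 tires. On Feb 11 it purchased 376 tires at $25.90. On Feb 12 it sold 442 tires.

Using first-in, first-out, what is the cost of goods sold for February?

COGS = $16,778.30

Feb 10, 203 sold [FIFO — oldest first]: 139 @ $24.00 + 64 @ $27.20 = $5,076.80
Feb 12, 442 sold [FIFO — oldest first]: 327 @ $27.20 + 111 @ $24.30 + 4 @ $27.45 = $11,701.50
Total COGS = $5,076.80 + $11,701.50 = $16,778.30
Ending inventory: 139 @ $27.45 + 376 @ $25.90 = $13,553.95
Check: goods available $30,332.25 = COGS $16,778.30 + ending $13,553.95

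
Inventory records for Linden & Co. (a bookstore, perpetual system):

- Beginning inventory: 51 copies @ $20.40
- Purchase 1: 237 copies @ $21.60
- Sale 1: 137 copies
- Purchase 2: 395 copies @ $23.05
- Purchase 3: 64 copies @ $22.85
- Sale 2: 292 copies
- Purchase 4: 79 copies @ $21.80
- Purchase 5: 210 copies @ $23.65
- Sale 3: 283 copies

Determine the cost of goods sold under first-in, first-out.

Sale 1 (137) [FIFO — oldest first]: 51 @ $20.40 + 86 @ $21.60 = $2,898.00
Sale 2 (292) [FIFO — oldest first]: 151 @ $21.60 + 141 @ $23.05 = $6,511.65
Sale 3 (283) [FIFO — oldest first]: 254 @ $23.05 + 29 @ $22.85 = $6,517.35
Total COGS = $2,898.00 + $6,511.65 + $6,517.35 = $15,927.00
Ending inventory: 35 @ $22.85 + 79 @ $21.80 + 210 @ $23.65 = $7,488.45
Check: goods available $23,415.45 = COGS $15,927.00 + ending $7,488.45

COGS = $15,927.00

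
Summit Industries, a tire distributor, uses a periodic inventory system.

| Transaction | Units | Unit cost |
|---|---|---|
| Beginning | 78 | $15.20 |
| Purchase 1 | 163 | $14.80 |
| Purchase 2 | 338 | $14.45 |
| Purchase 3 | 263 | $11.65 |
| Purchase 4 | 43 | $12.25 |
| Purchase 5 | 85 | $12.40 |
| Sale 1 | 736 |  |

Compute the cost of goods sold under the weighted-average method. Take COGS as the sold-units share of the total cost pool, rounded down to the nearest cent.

COGS = $9,960.12

Sale 1, sell 736: 736/970 × $13,126.80 → $9,960.12
Ending inventory (cost pool remaining) = $3,166.68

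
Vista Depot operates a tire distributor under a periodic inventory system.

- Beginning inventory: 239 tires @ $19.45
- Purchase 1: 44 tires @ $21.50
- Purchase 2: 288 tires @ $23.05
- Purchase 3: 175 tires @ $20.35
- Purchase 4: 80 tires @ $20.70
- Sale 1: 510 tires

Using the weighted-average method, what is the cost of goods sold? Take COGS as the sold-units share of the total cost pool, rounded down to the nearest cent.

COGS = $10,774.33

Sale 1, sell 510: 510/826 × $17,450.20 → $10,774.33
Ending inventory (cost pool remaining) = $6,675.87
Check: goods available $17,450.20 = COGS $10,774.33 + ending $6,675.87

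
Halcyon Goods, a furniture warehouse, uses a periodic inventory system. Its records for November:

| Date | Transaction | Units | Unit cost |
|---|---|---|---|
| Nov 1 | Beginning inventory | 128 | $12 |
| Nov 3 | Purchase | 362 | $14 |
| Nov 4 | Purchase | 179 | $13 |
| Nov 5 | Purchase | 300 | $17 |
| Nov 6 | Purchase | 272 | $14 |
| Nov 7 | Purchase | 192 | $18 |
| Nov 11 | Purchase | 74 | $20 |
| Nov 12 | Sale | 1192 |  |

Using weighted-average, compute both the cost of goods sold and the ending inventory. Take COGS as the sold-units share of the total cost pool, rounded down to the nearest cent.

Nov 12, sell 1192: 1192/1507 × $22,775.00 → $18,014.46
Ending inventory (cost pool remaining) = $4,760.54

COGS = $18,014.46; ending inventory = $4,760.54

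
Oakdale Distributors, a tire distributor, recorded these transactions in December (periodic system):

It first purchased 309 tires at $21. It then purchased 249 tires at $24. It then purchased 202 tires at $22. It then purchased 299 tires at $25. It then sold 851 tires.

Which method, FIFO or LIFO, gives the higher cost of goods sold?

LIFO

FIFO COGS: 309 @ $21 + 249 @ $24 + 202 @ $22 + 91 @ $25 = $19,184
LIFO COGS: 299 @ $25 + 202 @ $22 + 249 @ $24 + 101 @ $21 = $20,016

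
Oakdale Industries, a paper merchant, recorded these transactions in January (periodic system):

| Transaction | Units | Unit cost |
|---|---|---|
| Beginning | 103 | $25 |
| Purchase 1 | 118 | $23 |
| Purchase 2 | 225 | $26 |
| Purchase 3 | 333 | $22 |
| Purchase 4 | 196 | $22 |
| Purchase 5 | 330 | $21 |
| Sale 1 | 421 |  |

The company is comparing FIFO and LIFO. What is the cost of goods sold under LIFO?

FIFO COGS: 103 @ $25 + 118 @ $23 + 200 @ $26 = $10,489
LIFO COGS: 330 @ $21 + 91 @ $22 = $8,932

COGS = $8,932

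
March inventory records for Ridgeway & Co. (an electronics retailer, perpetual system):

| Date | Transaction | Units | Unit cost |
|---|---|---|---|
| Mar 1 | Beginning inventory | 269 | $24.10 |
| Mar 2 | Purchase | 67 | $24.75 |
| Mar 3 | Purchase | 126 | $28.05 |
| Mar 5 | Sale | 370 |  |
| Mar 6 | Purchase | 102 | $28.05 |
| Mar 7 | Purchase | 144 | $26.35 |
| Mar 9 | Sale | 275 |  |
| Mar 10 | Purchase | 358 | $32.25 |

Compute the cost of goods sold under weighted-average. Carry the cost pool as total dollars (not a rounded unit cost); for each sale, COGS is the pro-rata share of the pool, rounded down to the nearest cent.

COGS = $16,657.07

After Mar 1: 269 on hand, pool $6,482.90 (≈ $24.1000 each)
After Mar 2: 336 on hand, pool $8,141.15 (≈ $24.2296 each)
After Mar 3: 462 on hand, pool $11,675.45 (≈ $25.2715 each)
Mar 5, sell 370: 370/462 × $11,675.45 → $9,350.46
After Mar 6: 194 on hand, pool $5,186.09 (≈ $26.7324 each)
After Mar 7: 338 on hand, pool $8,980.49 (≈ $26.5695 each)
Mar 9, sell 275: 275/338 × $8,980.49 → $7,306.61
After Mar 10: 421 on hand, pool $13,219.38 (≈ $31.4000 each)
Total COGS = $9,350.46 + $7,306.61 = $16,657.07
Ending inventory (cost pool remaining) = $13,219.38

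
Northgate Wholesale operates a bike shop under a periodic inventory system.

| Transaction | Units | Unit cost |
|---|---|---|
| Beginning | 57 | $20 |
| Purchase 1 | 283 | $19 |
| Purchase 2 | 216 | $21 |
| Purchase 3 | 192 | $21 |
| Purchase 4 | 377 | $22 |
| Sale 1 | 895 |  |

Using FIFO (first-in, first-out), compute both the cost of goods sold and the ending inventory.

COGS = $18,319; ending inventory = $5,060

Sale 1 (895) [FIFO — oldest first]: 57 @ $20 + 283 @ $19 + 216 @ $21 + 192 @ $21 + 147 @ $22 = $18,319
Ending inventory: 230 @ $22 = $5,060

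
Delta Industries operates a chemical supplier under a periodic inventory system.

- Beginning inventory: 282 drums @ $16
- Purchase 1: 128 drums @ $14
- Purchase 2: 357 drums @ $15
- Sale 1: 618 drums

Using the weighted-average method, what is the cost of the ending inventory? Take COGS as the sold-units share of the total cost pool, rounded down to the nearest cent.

Sale 1, sell 618: 618/767 × $11,659.00 → $9,394.08
Ending inventory (cost pool remaining) = $2,264.92

Ending inventory = $2,264.92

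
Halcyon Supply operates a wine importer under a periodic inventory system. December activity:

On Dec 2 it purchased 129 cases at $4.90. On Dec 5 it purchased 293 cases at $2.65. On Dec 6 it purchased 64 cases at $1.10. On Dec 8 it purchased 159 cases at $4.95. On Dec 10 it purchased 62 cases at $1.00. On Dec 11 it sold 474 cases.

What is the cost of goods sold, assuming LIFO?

COGS = $1,420.30

Dec 11, 474 sold [LIFO — newest first]: 62 @ $1.00 + 159 @ $4.95 + 64 @ $1.10 + 189 @ $2.65 = $1,420.30
Ending inventory: 129 @ $4.90 + 104 @ $2.65 = $907.70
Check: goods available $2,328.00 = COGS $1,420.30 + ending $907.70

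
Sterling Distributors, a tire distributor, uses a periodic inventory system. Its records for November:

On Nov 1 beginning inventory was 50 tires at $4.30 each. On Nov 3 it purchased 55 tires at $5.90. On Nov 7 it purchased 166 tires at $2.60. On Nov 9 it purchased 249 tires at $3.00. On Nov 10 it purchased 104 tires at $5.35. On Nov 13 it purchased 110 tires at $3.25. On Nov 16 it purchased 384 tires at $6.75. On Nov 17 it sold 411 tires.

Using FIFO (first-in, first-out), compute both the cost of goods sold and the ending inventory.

Nov 17, 411 sold [FIFO — oldest first]: 50 @ $4.30 + 55 @ $5.90 + 166 @ $2.60 + 140 @ $3.00 = $1,391.10
Ending inventory: 109 @ $3.00 + 104 @ $5.35 + 110 @ $3.25 + 384 @ $6.75 = $3,832.90
Check: goods available $5,224.00 = COGS $1,391.10 + ending $3,832.90

COGS = $1,391.10; ending inventory = $3,832.90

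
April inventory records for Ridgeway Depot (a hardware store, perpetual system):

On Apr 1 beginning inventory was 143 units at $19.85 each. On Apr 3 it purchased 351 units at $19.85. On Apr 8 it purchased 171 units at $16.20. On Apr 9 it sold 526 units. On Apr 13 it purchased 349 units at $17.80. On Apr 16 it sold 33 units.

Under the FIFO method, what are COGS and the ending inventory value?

Apr 9, 526 sold [FIFO — oldest first]: 143 @ $19.85 + 351 @ $19.85 + 32 @ $16.20 = $10,324.30
Apr 16, 33 sold [FIFO — oldest first]: 33 @ $16.20 = $534.60
Total COGS = $10,324.30 + $534.60 = $10,858.90
Ending inventory: 106 @ $16.20 + 349 @ $17.80 = $7,929.40

COGS = $10,858.90; ending inventory = $7,929.40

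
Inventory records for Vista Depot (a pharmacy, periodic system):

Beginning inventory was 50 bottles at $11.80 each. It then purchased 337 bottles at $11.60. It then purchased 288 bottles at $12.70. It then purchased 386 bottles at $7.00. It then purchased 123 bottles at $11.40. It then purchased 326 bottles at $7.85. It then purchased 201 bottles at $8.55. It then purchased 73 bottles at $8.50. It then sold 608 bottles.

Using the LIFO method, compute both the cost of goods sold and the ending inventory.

Sale 1 (608) [LIFO — newest first]: 73 @ $8.50 + 201 @ $8.55 + 326 @ $7.85 + 8 @ $11.40 = $4,989.35
Ending inventory: 50 @ $11.80 + 337 @ $11.60 + 288 @ $12.70 + 386 @ $7.00 + 115 @ $11.40 = $12,169.80
Check: goods available $17,159.15 = COGS $4,989.35 + ending $12,169.80

COGS = $4,989.35; ending inventory = $12,169.80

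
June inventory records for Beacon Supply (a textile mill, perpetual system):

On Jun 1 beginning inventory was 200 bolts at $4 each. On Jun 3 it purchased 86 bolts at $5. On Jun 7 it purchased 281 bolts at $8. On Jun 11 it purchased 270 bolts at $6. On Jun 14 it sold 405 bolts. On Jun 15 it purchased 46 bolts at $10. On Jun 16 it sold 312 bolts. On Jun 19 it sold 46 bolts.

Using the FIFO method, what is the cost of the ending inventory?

Ending inventory = $904

Jun 14, 405 sold [FIFO — oldest first]: 200 @ $4 + 86 @ $5 + 119 @ $8 = $2,182
Jun 16, 312 sold [FIFO — oldest first]: 162 @ $8 + 150 @ $6 = $2,196
Jun 19, 46 sold [FIFO — oldest first]: 46 @ $6 = $276
Total COGS = $2,182 + $2,196 + $276 = $4,654
Ending inventory: 74 @ $6 + 46 @ $10 = $904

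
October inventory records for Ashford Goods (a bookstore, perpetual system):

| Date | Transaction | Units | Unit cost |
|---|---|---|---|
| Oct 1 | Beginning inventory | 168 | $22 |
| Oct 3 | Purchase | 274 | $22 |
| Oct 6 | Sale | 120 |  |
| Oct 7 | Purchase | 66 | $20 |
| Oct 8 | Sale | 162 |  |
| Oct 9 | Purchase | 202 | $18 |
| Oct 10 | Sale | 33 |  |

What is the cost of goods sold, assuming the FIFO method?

Oct 6, 120 sold [FIFO — oldest first]: 120 @ $22 = $2,640
Oct 8, 162 sold [FIFO — oldest first]: 48 @ $22 + 114 @ $22 = $3,564
Oct 10, 33 sold [FIFO — oldest first]: 33 @ $22 = $726
Total COGS = $2,640 + $3,564 + $726 = $6,930
Ending inventory: 127 @ $22 + 66 @ $20 + 202 @ $18 = $7,750
Check: goods available $14,680 = COGS $6,930 + ending $7,750

COGS = $6,930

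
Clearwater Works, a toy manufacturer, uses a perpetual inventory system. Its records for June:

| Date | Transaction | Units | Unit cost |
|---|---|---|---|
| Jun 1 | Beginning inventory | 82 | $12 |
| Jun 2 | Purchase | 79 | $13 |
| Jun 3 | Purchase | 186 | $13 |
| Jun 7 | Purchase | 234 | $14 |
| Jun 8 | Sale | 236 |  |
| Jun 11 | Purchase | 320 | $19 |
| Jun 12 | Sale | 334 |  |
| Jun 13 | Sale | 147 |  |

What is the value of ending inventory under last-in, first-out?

Ending inventory = $2,310

Jun 8, 236 sold [LIFO — newest first]: 234 @ $14 + 2 @ $13 = $3,302
Jun 12, 334 sold [LIFO — newest first]: 320 @ $19 + 14 @ $13 = $6,262
Jun 13, 147 sold [LIFO — newest first]: 147 @ $13 = $1,911
Total COGS = $3,302 + $6,262 + $1,911 = $11,475
Ending inventory: 82 @ $12 + 79 @ $13 + 23 @ $13 = $2,310
Check: goods available $13,785 = COGS $11,475 + ending $2,310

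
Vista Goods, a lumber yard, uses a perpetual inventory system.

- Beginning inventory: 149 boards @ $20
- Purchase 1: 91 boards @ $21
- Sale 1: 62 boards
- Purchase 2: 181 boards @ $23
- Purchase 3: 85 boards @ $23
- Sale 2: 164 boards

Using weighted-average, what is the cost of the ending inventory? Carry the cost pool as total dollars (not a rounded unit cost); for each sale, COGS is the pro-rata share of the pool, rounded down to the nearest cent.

After Beginning: 149 on hand, pool $2,980.00 (≈ $20.0000 each)
After Purchase 1: 240 on hand, pool $4,891.00 (≈ $20.3792 each)
Sale 1, sell 62: 62/240 × $4,891.00 → $1,263.50
After Purchase 2: 359 on hand, pool $7,790.50 (≈ $21.7006 each)
After Purchase 3: 444 on hand, pool $9,745.50 (≈ $21.9493 each)
Sale 2, sell 164: 164/444 × $9,745.50 → $3,599.68
Total COGS = $1,263.50 + $3,599.68 = $4,863.18
Ending inventory (cost pool remaining) = $6,145.82
Check: goods available $11,009.00 = COGS $4,863.18 + ending $6,145.82

Ending inventory = $6,145.82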